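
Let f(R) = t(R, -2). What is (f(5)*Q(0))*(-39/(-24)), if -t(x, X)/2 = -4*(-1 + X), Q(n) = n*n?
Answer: 0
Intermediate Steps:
Q(n) = n**2
t(x, X) = -8 + 8*X (t(x, X) = -(-8)*(-1 + X) = -2*(4 - 4*X) = -8 + 8*X)
f(R) = -24 (f(R) = -8 + 8*(-2) = -8 - 16 = -24)
(f(5)*Q(0))*(-39/(-24)) = (-24*0**2)*(-39/(-24)) = (-24*0)*(-39*(-1/24)) = 0*(13/8) = 0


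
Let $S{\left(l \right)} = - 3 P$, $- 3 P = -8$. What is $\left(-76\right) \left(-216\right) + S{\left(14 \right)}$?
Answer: $16408$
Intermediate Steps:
$P = \frac{8}{3}$ ($P = \left(- \frac{1}{3}\right) \left(-8\right) = \frac{8}{3} \approx 2.6667$)
$S{\left(l \right)} = -8$ ($S{\left(l \right)} = \left(-3\right) \frac{8}{3} = -8$)
$\left(-76\right) \left(-216\right) + S{\left(14 \right)} = \left(-76\right) \left(-216\right) - 8 = 16416 - 8 = 16408$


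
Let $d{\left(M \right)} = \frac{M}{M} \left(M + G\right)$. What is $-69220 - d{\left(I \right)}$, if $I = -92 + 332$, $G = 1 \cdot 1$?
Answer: $-69461$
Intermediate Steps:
$G = 1$
$I = 240$
$d{\left(M \right)} = 1 + M$ ($d{\left(M \right)} = \frac{M}{M} \left(M + 1\right) = 1 \left(1 + M\right) = 1 + M$)
$-69220 - d{\left(I \right)} = -69220 - \left(1 + 240\right) = -69220 - 241 = -69461$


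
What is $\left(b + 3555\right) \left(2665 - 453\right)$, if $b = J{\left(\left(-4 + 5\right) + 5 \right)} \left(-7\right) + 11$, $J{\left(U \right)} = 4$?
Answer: $7826056$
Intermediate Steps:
$b = -17$ ($b = 4 \left(-7\right) + 11 = -28 + 11 = -17$)
$\left(b + 3555\right) \left(2665 - 453\right) = \left(-17 + 3555\right) \left(2665 - 453\right) = 3538 \cdot 2212 = 7826056$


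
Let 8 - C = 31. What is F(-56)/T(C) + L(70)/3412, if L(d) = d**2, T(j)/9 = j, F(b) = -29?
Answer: 278312/176571 ≈ 1.5762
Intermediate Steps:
C = -23 (C = 8 - 1*31 = 8 - 31 = -23)
T(j) = 9*j
F(-56)/T(C) + L(70)/3412 = -29/(9*(-23)) + 70**2/3412 = -29/(-207) + 4900*(1/3412) = -29*(-1/207) + 1225/853 = 29/207 + 1225/853 = 278312/176571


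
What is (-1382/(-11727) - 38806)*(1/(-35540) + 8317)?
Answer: -6725717371729391/20838879 ≈ -3.2275e+8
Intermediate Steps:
(-1382/(-11727) - 38806)*(1/(-35540) + 8317) = (-1382*(-1/11727) - 38806)*(-1/35540 + 8317) = (1382/11727 - 38806)*(295586179/35540) = -455076580/11727*295586179/35540 = -6725717371729391/20838879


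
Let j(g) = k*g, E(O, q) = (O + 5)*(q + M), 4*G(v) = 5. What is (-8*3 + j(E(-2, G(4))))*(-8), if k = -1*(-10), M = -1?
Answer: 132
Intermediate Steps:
G(v) = 5/4 (G(v) = (¼)*5 = 5/4)
E(O, q) = (-1 + q)*(5 + O) (E(O, q) = (O + 5)*(q - 1) = (5 + O)*(-1 + q) = (-1 + q)*(5 + O))
k = 10
j(g) = 10*g
(-8*3 + j(E(-2, G(4))))*(-8) = (-8*3 + 10*(-5 - 1*(-2) + 5*(5/4) - 2*5/4))*(-8) = (-24 + 10*(-5 + 2 + 25/4 - 5/2))*(-8) = (-24 + 10*(¾))*(-8) = (-24 + 15/2)*(-8) = -33/2*(-8) = 132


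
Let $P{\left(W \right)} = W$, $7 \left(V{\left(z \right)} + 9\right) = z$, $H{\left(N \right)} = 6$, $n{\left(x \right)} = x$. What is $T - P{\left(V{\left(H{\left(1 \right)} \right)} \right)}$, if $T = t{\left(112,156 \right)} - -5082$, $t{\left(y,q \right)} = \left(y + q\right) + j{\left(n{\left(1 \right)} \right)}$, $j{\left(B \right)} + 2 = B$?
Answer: $\frac{37500}{7} \approx 5357.1$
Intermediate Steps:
$V{\left(z \right)} = -9 + \frac{z}{7}$
$j{\left(B \right)} = -2 + B$
$t{\left(y,q \right)} = -1 + q + y$ ($t{\left(y,q \right)} = \left(y + q\right) + \left(-2 + 1\right) = \left(q + y\right) - 1 = -1 + q + y$)
$T = 5349$ ($T = \left(-1 + 156 + 112\right) - -5082 = 267 + 5082 = 5349$)
$T - P{\left(V{\left(H{\left(1 \right)} \right)} \right)} = 5349 - \left(-9 + \frac{1}{7} \cdot 6\right) = 5349 - \left(-9 + \frac{6}{7}\right) = 5349 - - \frac{57}{7} = 5349 + \frac{57}{7} = \frac{37500}{7}$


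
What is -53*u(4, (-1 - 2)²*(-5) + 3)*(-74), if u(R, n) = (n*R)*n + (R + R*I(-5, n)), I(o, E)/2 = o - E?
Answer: 28850232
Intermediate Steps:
I(o, E) = -2*E + 2*o (I(o, E) = 2*(o - E) = -2*E + 2*o)
u(R, n) = R + R*n² + R*(-10 - 2*n) (u(R, n) = (n*R)*n + (R + R*(-2*n + 2*(-5))) = (R*n)*n + (R + R*(-2*n - 10)) = R*n² + (R + R*(-10 - 2*n)) = R + R*n² + R*(-10 - 2*n))
-53*u(4, (-1 - 2)²*(-5) + 3)*(-74) = -212*(-9 + ((-1 - 2)²*(-5) + 3)² - 2*((-1 - 2)²*(-5) + 3))*(-74) = -212*(-9 + ((-3)²*(-5) + 3)² - 2*((-3)²*(-5) + 3))*(-74) = -212*(-9 + (9*(-5) + 3)² - 2*(9*(-5) + 3))*(-74) = -212*(-9 + (-45 + 3)² - 2*(-45 + 3))*(-74) = -212*(-9 + (-42)² - 2*(-42))*(-74) = -212*(-9 + 1764 + 84)*(-74) = -212*1839*(-74) = -53*7356*(-74) = -389868*(-74) = 28850232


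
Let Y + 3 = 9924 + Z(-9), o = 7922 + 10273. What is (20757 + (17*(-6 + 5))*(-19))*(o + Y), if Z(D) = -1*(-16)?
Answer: 593022560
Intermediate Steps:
Z(D) = 16
o = 18195
Y = 9937 (Y = -3 + (9924 + 16) = -3 + 9940 = 9937)
(20757 + (17*(-6 + 5))*(-19))*(o + Y) = (20757 + (17*(-6 + 5))*(-19))*(18195 + 9937) = (20757 + (17*(-1))*(-19))*28132 = (20757 - 17*(-19))*28132 = (20757 + 323)*28132 = 21080*28132 = 593022560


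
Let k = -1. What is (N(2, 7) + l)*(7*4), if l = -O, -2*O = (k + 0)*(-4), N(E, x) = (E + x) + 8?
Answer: 532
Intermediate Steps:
N(E, x) = 8 + E + x
O = -2 (O = -(-1 + 0)*(-4)/2 = -(-1)*(-4)/2 = -½*4 = -2)
l = 2 (l = -1*(-2) = 2)
(N(2, 7) + l)*(7*4) = ((8 + 2 + 7) + 2)*(7*4) = (17 + 2)*28 = 19*28 = 532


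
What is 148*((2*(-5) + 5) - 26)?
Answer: -4588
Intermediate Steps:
148*((2*(-5) + 5) - 26) = 148*((-10 + 5) - 26) = 148*(-5 - 26) = 148*(-31) = -4588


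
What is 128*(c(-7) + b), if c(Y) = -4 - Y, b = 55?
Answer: 7424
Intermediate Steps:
128*(c(-7) + b) = 128*((-4 - 1*(-7)) + 55) = 128*((-4 + 7) + 55) = 128*(3 + 55) = 128*58 = 7424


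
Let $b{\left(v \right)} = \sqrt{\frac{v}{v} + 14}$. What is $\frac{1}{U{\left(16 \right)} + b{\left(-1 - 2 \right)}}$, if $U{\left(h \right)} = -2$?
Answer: $\frac{2}{11} + \frac{\sqrt{15}}{11} \approx 0.53391$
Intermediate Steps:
$b{\left(v \right)} = \sqrt{15}$ ($b{\left(v \right)} = \sqrt{1 + 14} = \sqrt{15}$)
$\frac{1}{U{\left(16 \right)} + b{\left(-1 - 2 \right)}} = \frac{1}{-2 + \sqrt{15}}$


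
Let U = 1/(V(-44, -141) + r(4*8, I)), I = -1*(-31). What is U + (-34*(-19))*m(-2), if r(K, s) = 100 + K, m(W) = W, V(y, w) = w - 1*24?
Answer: -42637/33 ≈ -1292.0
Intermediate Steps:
I = 31
V(y, w) = -24 + w (V(y, w) = w - 24 = -24 + w)
U = -1/33 (U = 1/((-24 - 141) + (100 + 4*8)) = 1/(-165 + (100 + 32)) = 1/(-165 + 132) = 1/(-33) = -1/33 ≈ -0.030303)
U + (-34*(-19))*m(-2) = -1/33 - 34*(-19)*(-2) = -1/33 + 646*(-2) = -1/33 - 1292 = -42637/33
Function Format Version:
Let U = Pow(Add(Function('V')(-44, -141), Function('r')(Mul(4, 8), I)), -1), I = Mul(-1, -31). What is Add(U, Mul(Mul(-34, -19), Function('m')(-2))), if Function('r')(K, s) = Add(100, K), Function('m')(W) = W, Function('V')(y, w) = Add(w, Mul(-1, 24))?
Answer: Rational(-42637, 33) ≈ -1292.0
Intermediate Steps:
I = 31
Function('V')(y, w) = Add(-24, w) (Function('V')(y, w) = Add(w, -24) = Add(-24, w))
U = Rational(-1, 33) (U = Pow(Add(Add(-24, -141), Add(100, Mul(4, 8))), -1) = Pow(Add(-165, Add(100, 32)), -1) = Pow(Add(-165, 132), -1) = Pow(-33, -1) = Rational(-1, 33) ≈ -0.030303)
Add(U, Mul(Mul(-34, -19), Function('m')(-2))) = Add(Rational(-1, 33), Mul(Mul(-34, -19), -2)) = Add(Rational(-1, 33), Mul(646, -2)) = Add(Rational(-1, 33), -1292) = Rational(-42637, 33)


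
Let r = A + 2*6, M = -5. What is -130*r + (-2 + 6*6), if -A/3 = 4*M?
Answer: -9326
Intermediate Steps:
A = 60 (A = -12*(-5) = -3*(-20) = 60)
r = 72 (r = 60 + 2*6 = 60 + 12 = 72)
-130*r + (-2 + 6*6) = -130*72 + (-2 + 6*6) = -9360 + (-2 + 36) = -9360 + 34 = -9326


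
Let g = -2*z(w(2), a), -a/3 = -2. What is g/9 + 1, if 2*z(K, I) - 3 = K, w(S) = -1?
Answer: 7/9 ≈ 0.77778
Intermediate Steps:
a = 6 (a = -3*(-2) = 6)
z(K, I) = 3/2 + K/2
g = -2 (g = -2*(3/2 + (½)*(-1)) = -2*(3/2 - ½) = -2*1 = -2)
g/9 + 1 = -2/9 + 1 = 7/9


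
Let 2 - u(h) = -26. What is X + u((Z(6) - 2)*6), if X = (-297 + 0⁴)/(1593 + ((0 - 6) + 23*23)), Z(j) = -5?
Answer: 58951/2116 ≈ 27.860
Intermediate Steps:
u(h) = 28 (u(h) = 2 - 1*(-26) = 2 + 26 = 28)
X = -297/2116 (X = (-297 + 0)/(1593 + (-6 + 529)) = -297/(1593 + 523) = -297/2116 ≈ -0.14036)
X + u((Z(6) - 2)*6) = -297/2116 + 28 = 58951/2116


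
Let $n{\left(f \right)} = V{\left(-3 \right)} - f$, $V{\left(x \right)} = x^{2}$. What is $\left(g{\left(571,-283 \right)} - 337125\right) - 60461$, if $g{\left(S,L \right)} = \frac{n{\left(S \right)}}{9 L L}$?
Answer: $- \frac{286580386948}{720801} \approx -3.9759 \cdot 10^{5}$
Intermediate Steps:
$n{\left(f \right)} = 9 - f$ ($n{\left(f \right)} = \left(-3\right)^{2} - f = 9 - f$)
$g{\left(S,L \right)} = \frac{9 - S}{9 L^{2}}$ ($g{\left(S,L \right)} = \frac{9 - S}{9 L L} = \frac{9 - S}{9 L^{2}}$)
$\left(g{\left(571,-283 \right)} - 337125\right) - 60461 = \left(\frac{9 - 571}{9 \cdot 80089} - 337125\right) - 60461 = \left(\frac{1}{9} \cdot \frac{1}{80089} \left(9 - 571\right) - 337125\right) - 60461 = \left(\frac{1}{9} \cdot \frac{1}{80089} \left(-562\right) - 337125\right) - 60461 = \left(- \frac{562}{720801} - 337125\right) - 60461 = - \frac{243000037687}{720801} - 60461 = - \frac{286580386948}{720801}$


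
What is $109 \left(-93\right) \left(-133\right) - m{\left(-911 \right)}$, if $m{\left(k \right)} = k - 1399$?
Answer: $1350531$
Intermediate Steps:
$m{\left(k \right)} = -1399 + k$
$109 \left(-93\right) \left(-133\right) - m{\left(-911 \right)} = 109 \left(-93\right) \left(-133\right) - \left(-1399 - 911\right) = \left(-10137\right) \left(-133\right) - -2310 = 1348221 + 2310 = 1350531$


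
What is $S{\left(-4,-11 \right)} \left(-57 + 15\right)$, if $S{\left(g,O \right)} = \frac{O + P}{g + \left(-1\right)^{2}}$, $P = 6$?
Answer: $-70$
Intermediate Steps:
$S{\left(g,O \right)} = \frac{6 + O}{1 + g}$ ($S{\left(g,O \right)} = \frac{O + 6}{g + \left(-1\right)^{2}} = \frac{6 + O}{g + 1} = \frac{6 + O}{1 + g}$)
$S{\left(-4,-11 \right)} \left(-57 + 15\right) = \frac{6 - 11}{1 - 4} \left(-57 + 15\right) = \frac{1}{-3} \left(-5\right) \left(-42\right) = \left(- \frac{1}{3}\right) \left(-5\right) \left(-42\right) = \frac{5}{3} \left(-42\right) = -70$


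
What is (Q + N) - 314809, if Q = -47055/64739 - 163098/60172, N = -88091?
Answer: -784750155604041/1947737554 ≈ -4.0290e+5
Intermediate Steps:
Q = -6695097441/1947737554 (Q = -47055*1/64739 - 163098*1/60172 = -47055/64739 - 81549/30086 = -6695097441/1947737554 ≈ -3.4374)
(Q + N) - 314809 = (-6695097441/1947737554 - 88091) - 314809 = -171584843966855/1947737554 - 314809 = -784750155604041/1947737554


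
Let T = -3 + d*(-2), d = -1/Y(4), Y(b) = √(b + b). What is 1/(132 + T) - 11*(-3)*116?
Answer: 127399926/33281 - √2/33281 ≈ 3828.0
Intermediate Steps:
Y(b) = √2*√b (Y(b) = √(2*b) = √2*√b)
d = -√2/4 (d = -1/(√2*√4) = -1/(√2*2) = -1/(2*√2) = -√2/4 ≈ -0.35355)
T = -3 + √2/2 (T = -3 - √2/4*(-2) = -3 + √2/2 ≈ -2.2929)
1/(132 + T) - 11*(-3)*116 = 1/(132 + (-3 + √2/2)) - 11*(-3)*116 = 1/(129 + √2/2) + 33*116 = 1/(129 + √2/2) + 3828 = 3828 + 1/(129 + √2/2)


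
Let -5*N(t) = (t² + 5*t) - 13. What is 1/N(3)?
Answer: -5/11 ≈ -0.45455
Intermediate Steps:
N(t) = 13/5 - t - t²/5 (N(t) = -((t² + 5*t) - 13)/5 = -(-13 + t² + 5*t)/5 = 13/5 - t - t²/5)
1/N(3) = 1/(13/5 - 1*3 - ⅕*3²) = 1/(13/5 - 3 - ⅕*9) = 1/(13/5 - 3 - 9/5) = 1/(-11/5) = -5/11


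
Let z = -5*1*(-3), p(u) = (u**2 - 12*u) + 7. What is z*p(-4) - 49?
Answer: 1016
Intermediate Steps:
p(u) = 7 + u**2 - 12*u
z = 15 (z = -5*(-3) = 15)
z*p(-4) - 49 = 15*(7 + (-4)**2 - 12*(-4)) - 49 = 15*(7 + 16 + 48) - 49 = 15*71 - 49 = 1065 - 49 = 1016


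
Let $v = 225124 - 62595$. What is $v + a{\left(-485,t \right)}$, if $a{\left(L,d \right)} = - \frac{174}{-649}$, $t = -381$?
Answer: $\frac{105481495}{649} \approx 1.6253 \cdot 10^{5}$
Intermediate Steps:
$a{\left(L,d \right)} = \frac{174}{649}$ ($a{\left(L,d \right)} = \left(-174\right) \left(- \frac{1}{649}\right) = \frac{174}{649}$)
$v = 162529$ ($v = 225124 - 62595 = 162529$)
$v + a{\left(-485,t \right)} = 162529 + \frac{174}{649} = \frac{105481495}{649}$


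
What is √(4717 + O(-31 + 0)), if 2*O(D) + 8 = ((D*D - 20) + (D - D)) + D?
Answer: 4*√323 ≈ 71.889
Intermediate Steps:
O(D) = -14 + D/2 + D²/2 (O(D) = -4 + (((D*D - 20) + (D - D)) + D)/2 = -4 + (((D² - 20) + 0) + D)/2 = -4 + (((-20 + D²) + 0) + D)/2 = -4 + ((-20 + D²) + D)/2 = -4 + (-20 + D + D²)/2 = -4 + (-10 + D/2 + D²/2) = -14 + D/2 + D²/2)
√(4717 + O(-31 + 0)) = √(4717 + (-14 + (-31 + 0)/2 + (-31 + 0)²/2)) = √(4717 + (-14 + (½)*(-31) + (½)*(-31)²)) = √(4717 + (-14 - 31/2 + (½)*961)) = √(4717 + (-14 - 31/2 + 961/2)) = √(4717 + 451) = √5168 = 4*√323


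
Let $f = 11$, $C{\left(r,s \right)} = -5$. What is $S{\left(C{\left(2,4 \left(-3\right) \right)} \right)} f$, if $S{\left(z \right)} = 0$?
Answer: $0$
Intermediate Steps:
$S{\left(C{\left(2,4 \left(-3\right) \right)} \right)} f = 0 \cdot 11 = 0$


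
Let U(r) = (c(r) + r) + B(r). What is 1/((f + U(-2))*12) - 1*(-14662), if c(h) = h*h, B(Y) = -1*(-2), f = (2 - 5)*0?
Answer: 703777/48 ≈ 14662.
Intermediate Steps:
f = 0 (f = -3*0 = 0)
B(Y) = 2
c(h) = h**2
U(r) = 2 + r + r**2 (U(r) = (r**2 + r) + 2 = (r + r**2) + 2 = 2 + r + r**2)
1/((f + U(-2))*12) - 1*(-14662) = 1/((0 + (2 - 2 + (-2)**2))*12) - 1*(-14662) = 1/((0 + (2 - 2 + 4))*12) + 14662 = 1/((0 + 4)*12) + 14662 = 1/(4*12) + 14662 = 1/48 + 14662 = 703777/48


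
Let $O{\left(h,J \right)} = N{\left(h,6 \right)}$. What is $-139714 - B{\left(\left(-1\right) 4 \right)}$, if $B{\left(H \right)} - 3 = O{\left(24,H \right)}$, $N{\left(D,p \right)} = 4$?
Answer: $-139721$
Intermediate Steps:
$O{\left(h,J \right)} = 4$
$B{\left(H \right)} = 7$ ($B{\left(H \right)} = 3 + 4 = 7$)
$-139714 - B{\left(\left(-1\right) 4 \right)} = -139714 - 7 = -139721$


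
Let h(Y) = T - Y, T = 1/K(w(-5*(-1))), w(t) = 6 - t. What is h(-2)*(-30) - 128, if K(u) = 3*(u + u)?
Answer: -193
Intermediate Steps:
K(u) = 6*u (K(u) = 3*(2*u) = 6*u)
T = 1/6 (T = 1/(6*(6 - (-5)*(-1))) = 1/(6*(6 - 1*5)) = 1/(6*(6 - 5)) = 1/(6*1) = 1/6 ≈ 0.16667)
h(Y) = 1/6 - Y
h(-2)*(-30) - 128 = (1/6 - 1*(-2))*(-30) - 128 = (1/6 + 2)*(-30) - 128 = (13/6)*(-30) - 128 = -65 - 128 = -193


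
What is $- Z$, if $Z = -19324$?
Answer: $19324$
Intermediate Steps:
$- Z = \left(-1\right) \left(-19324\right) = 19324$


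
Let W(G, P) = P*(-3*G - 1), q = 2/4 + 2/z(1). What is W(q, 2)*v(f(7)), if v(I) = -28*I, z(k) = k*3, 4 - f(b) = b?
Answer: -756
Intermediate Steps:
f(b) = 4 - b
z(k) = 3*k
q = 7/6 (q = 2/4 + 2/((3*1)) = 2*(1/4) + 2/3 = 1/2 + 2*(1/3) = 1/2 + 2/3 = 7/6 ≈ 1.1667)
W(G, P) = P*(-1 - 3*G)
W(q, 2)*v(f(7)) = (-1*2*(1 + 3*(7/6)))*(-28*(4 - 1*7)) = (-1*2*(1 + 7/2))*(-28*(4 - 7)) = (-1*2*9/2)*(-28*(-3)) = -9*84 = -756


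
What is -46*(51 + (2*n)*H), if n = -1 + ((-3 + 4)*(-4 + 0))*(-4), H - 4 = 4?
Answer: -13386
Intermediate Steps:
H = 8 (H = 4 + 4 = 8)
n = 15 (n = -1 + (1*(-4))*(-4) = -1 - 4*(-4) = -1 + 16 = 15)
-46*(51 + (2*n)*H) = -46*(51 + (2*15)*8) = -46*(51 + 30*8) = -46*(51 + 240) = -46*291 = -13386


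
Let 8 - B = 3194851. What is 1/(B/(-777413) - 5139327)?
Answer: -777413/3995376426208 ≈ -1.9458e-7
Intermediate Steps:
B = -3194843 (B = 8 - 1*3194851 = 8 - 3194851 = -3194843)
1/(B/(-777413) - 5139327) = 1/(-3194843/(-777413) - 5139327) = 1/(-3194843*(-1/777413) - 5139327) = 1/(3194843/777413 - 5139327) = 1/(-3995376426208/777413) = -777413/3995376426208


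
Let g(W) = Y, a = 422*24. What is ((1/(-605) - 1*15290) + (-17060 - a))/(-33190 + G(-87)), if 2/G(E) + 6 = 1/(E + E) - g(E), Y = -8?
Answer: 1273945611/995361730 ≈ 1.2799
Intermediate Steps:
a = 10128
g(W) = -8
G(E) = 2/(2 + 1/(2*E)) (G(E) = 2/(-6 + (1/(E + E) - 1*(-8))) = 2/(-6 + (1/(2*E) + 8)) = 2/(-6 + (8 + 1/(2*E))) = 2/(2 + 1/(2*E)))
((1/(-605) - 1*15290) + (-17060 - a))/(-33190 + G(-87)) = ((1/(-605) - 1*15290) + (-17060 - 1*10128))/(-33190 + 4*(-87)/(1 + 4*(-87))) = ((-1/605 - 15290) + (-17060 - 10128))/(-33190 + 4*(-87)/(1 - 348)) = (-9250451/605 - 27188)/(-33190 + 4*(-87)/(-347)) = -25699191/(605*(-33190 + 4*(-87)*(-1/347))) = -25699191/(605*(-33190 + 348/347)) = -25699191/(605*(-11516582/347)) = -25699191/605*(-347/11516582) = 1273945611/995361730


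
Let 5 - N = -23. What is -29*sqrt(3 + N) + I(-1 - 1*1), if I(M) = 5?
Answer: 5 - 29*sqrt(31) ≈ -156.47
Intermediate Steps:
N = 28 (N = 5 - 1*(-23) = 5 + 23 = 28)
-29*sqrt(3 + N) + I(-1 - 1*1) = -29*sqrt(3 + 28) + 5 = -29*sqrt(31) + 5 = 5 - 29*sqrt(31)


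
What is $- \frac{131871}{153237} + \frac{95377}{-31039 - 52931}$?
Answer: $- \frac{8562831073}{4289103630} \approx -1.9964$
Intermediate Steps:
$- \frac{131871}{153237} + \frac{95377}{-31039 - 52931} = \left(-131871\right) \frac{1}{153237} + \frac{95377}{-31039 - 52931} = - \frac{43957}{51079} + \frac{95377}{-83970} = - \frac{43957}{51079} + 95377 \left(- \frac{1}{83970}\right) = - \frac{43957}{51079} - \frac{95377}{83970} = - \frac{8562831073}{4289103630}$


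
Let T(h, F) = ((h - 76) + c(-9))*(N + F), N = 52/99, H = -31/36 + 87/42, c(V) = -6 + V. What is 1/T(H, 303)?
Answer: -2268/61810793 ≈ -3.6693e-5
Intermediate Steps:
H = 305/252 (H = -31*1/36 + 87*(1/42) = -31/36 + 29/14 = 305/252 ≈ 1.2103)
N = 52/99 (N = 52*(1/99) = 52/99 ≈ 0.52525)
T(h, F) = (-91 + h)*(52/99 + F) (T(h, F) = ((h - 76) + (-6 - 9))*(52/99 + F) = ((-76 + h) - 15)*(52/99 + F) = (-91 + h)*(52/99 + F))
1/T(H, 303) = 1/(-4732/99 - 91*303 + (52/99)*(305/252) + 303*(305/252)) = 1/(-4732/99 - 27573 + 3965/6237 + 30805/84) = 1/(-61810793/2268) = -2268/61810793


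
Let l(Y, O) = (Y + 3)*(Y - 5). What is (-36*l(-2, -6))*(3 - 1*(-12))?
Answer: 3780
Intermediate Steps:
l(Y, O) = (-5 + Y)*(3 + Y) (l(Y, O) = (3 + Y)*(-5 + Y) = (-5 + Y)*(3 + Y))
(-36*l(-2, -6))*(3 - 1*(-12)) = (-36*(-15 + (-2)**2 - 2*(-2)))*(3 - 1*(-12)) = (-36*(-15 + 4 + 4))*(3 + 12) = -36*(-7)*15 = 252*15 = 3780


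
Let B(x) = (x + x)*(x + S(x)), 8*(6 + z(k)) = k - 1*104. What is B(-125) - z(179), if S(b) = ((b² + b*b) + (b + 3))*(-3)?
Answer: 187017973/8 ≈ 2.3377e+7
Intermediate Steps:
z(k) = -19 + k/8 (z(k) = -6 + (k - 1*104)/8 = -6 + (k - 104)/8 = -6 + (-104 + k)/8 = -6 + (-13 + k/8) = -19 + k/8)
S(b) = -9 - 6*b² - 3*b (S(b) = ((b² + b²) + (3 + b))*(-3) = (2*b² + (3 + b))*(-3) = (3 + b + 2*b²)*(-3) = -9 - 6*b² - 3*b)
B(x) = 2*x*(-9 - 6*x² - 2*x) (B(x) = (x + x)*(x + (-9 - 6*x² - 3*x)) = (2*x)*(-9 - 6*x² - 2*x) = 2*x*(-9 - 6*x² - 2*x))
B(-125) - z(179) = -2*(-125)*(9 + 2*(-125) + 6*(-125)²) - (-19 + (⅛)*179) = -2*(-125)*(9 - 250 + 6*15625) - (-19 + 179/8) = -2*(-125)*(9 - 250 + 93750) - 1*27/8 = -2*(-125)*93509 - 27/8 = 23377250 - 27/8 = 187017973/8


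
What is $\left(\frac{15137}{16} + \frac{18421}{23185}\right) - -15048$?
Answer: $\frac{5933452161}{370960} \approx 15995.0$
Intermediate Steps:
$\left(\frac{15137}{16} + \frac{18421}{23185}\right) - -15048 = \left(15137 \cdot \frac{1}{16} + 18421 \cdot \frac{1}{23185}\right) + 15048 = \left(\frac{15137}{16} + \frac{18421}{23185}\right) + 15048 = \frac{351246081}{370960} + 15048 = \frac{5933452161}{370960}$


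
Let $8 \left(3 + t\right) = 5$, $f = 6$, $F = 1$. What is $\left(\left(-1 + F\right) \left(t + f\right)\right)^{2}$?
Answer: $0$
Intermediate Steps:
$t = - \frac{19}{8}$ ($t = -3 + \frac{1}{8} \cdot 5 = -3 + \frac{5}{8} = - \frac{19}{8} \approx -2.375$)
$\left(\left(-1 + F\right) \left(t + f\right)\right)^{2} = \left(\left(-1 + 1\right) \left(- \frac{19}{8} + 6\right)\right)^{2} = \left(0 \cdot \frac{29}{8}\right)^{2} = 0^{2} = 0$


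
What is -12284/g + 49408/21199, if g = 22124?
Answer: 208173519/117251669 ≈ 1.7754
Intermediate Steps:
-12284/g + 49408/21199 = -12284/22124 + 49408/21199 = -12284*1/22124 + 49408*(1/21199) = -3071/5531 + 49408/21199 = 208173519/117251669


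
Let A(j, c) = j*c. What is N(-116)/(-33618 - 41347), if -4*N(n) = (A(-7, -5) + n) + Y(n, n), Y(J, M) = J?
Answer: -197/299860 ≈ -0.00065697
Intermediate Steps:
A(j, c) = c*j
N(n) = -35/4 - n/2 (N(n) = -((-5*(-7) + n) + n)/4 = -((35 + n) + n)/4 = -(35 + 2*n)/4 = -35/4 - n/2)
N(-116)/(-33618 - 41347) = (-35/4 - 1/2*(-116))/(-33618 - 41347) = (-35/4 + 58)/(-74965) = (197/4)*(-1/74965) = -197/299860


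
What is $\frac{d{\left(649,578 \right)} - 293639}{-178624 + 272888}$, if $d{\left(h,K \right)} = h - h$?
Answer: $- \frac{293639}{94264} \approx -3.1151$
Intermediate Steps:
$d{\left(h,K \right)} = 0$
$\frac{d{\left(649,578 \right)} - 293639}{-178624 + 272888} = \frac{0 - 293639}{-178624 + 272888} = - \frac{293639}{94264}$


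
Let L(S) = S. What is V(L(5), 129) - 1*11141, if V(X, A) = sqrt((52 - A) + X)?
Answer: -11141 + 6*I*sqrt(2) ≈ -11141.0 + 8.4853*I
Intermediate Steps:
V(X, A) = sqrt(52 + X - A)
V(L(5), 129) - 1*11141 = sqrt(52 + 5 - 1*129) - 1*11141 = sqrt(52 + 5 - 129) - 11141 = sqrt(-72) - 11141 = 6*I*sqrt(2) - 11141 = -11141 + 6*I*sqrt(2)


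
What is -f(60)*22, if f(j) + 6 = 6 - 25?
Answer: 550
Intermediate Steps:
f(j) = -25 (f(j) = -6 + (6 - 25) = -6 - 19 = -25)
-f(60)*22 = -(-25)*22 = -1*(-550) = 550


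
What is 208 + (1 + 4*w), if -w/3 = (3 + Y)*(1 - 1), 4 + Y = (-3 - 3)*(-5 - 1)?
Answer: 209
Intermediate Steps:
Y = 32 (Y = -4 + (-3 - 3)*(-5 - 1) = -4 - 6*(-6) = -4 + 36 = 32)
w = 0 (w = -3*(3 + 32)*(1 - 1) = -105*0 = -3*0 = 0)
208 + (1 + 4*w) = 208 + (1 + 4*0) = 208 + (1 + 0) = 208 + 1 = 209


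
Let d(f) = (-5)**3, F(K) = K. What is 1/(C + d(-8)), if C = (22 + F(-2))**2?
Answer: 1/275 ≈ 0.0036364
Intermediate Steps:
d(f) = -125
C = 400 (C = (22 - 2)**2 = 20**2 = 400)
1/(C + d(-8)) = 1/(400 - 125) = 1/275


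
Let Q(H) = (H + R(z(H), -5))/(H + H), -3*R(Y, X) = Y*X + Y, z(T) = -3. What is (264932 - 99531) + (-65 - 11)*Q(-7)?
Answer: 1157389/7 ≈ 1.6534e+5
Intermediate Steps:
R(Y, X) = -Y/3 - X*Y/3 (R(Y, X) = -(Y*X + Y)/3 = -(X*Y + Y)/3 = -(Y + X*Y)/3 = -Y/3 - X*Y/3)
Q(H) = (-4 + H)/(2*H) (Q(H) = (H - 1/3*(-3)*(1 - 5))/(H + H) = (H - 1/3*(-3)*(-4))/((2*H)) = (H - 4)*(1/(2*H)) = (-4 + H)*(1/(2*H)) = (-4 + H)/(2*H))
(264932 - 99531) + (-65 - 11)*Q(-7) = (264932 - 99531) + (-65 - 11)*((1/2)*(-4 - 7)/(-7)) = 165401 - 38*(-1)*(-11)/7 = 165401 - 76*11/14 = 165401 - 418/7 = 1157389/7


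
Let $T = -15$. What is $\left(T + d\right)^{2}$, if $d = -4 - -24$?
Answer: $25$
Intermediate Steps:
$d = 20$ ($d = -4 + 24 = 20$)
$\left(T + d\right)^{2} = \left(-15 + 20\right)^{2} = 5^{2} = 25$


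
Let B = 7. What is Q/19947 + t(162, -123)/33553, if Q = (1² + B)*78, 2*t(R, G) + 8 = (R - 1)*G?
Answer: -117765291/446187794 ≈ -0.26394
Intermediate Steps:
t(R, G) = -4 + G*(-1 + R)/2 (t(R, G) = -4 + ((R - 1)*G)/2 = -4 + ((-1 + R)*G)/2 = -4 + (G*(-1 + R))/2 = -4 + G*(-1 + R)/2)
Q = 624 (Q = (1² + 7)*78 = (1 + 7)*78 = 8*78 = 624)
Q/19947 + t(162, -123)/33553 = 624/19947 + (-4 - ½*(-123) + (½)*(-123)*162)/33553 = 624*(1/19947) + (-4 + 123/2 - 9963)*(1/33553) = 208/6649 - 19811/2*1/33553 = 208/6649 - 19811/67106 = -117765291/446187794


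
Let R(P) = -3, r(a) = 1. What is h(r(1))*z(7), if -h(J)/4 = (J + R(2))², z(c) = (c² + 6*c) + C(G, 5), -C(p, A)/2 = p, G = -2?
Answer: -1520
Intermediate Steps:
C(p, A) = -2*p
z(c) = 4 + c² + 6*c (z(c) = (c² + 6*c) - 2*(-2) = (c² + 6*c) + 4 = 4 + c² + 6*c)
h(J) = -4*(-3 + J)² (h(J) = -4*(J - 3)² = -4*(-3 + J)²)
h(r(1))*z(7) = (-4*(-3 + 1)²)*(4 + 7² + 6*7) = (-4*(-2)²)*(4 + 49 + 42) = -4*4*95 = -16*95 = -1520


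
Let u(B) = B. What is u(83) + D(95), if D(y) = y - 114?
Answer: 64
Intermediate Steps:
D(y) = -114 + y
u(83) + D(95) = 83 + (-114 + 95) = 83 - 19 = 64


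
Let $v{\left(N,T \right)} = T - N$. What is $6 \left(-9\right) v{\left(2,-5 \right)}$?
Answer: $378$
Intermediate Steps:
$6 \left(-9\right) v{\left(2,-5 \right)} = 6 \left(-9\right) \left(-5 - 2\right) = - 54 \left(-5 - 2\right) = \left(-54\right) \left(-7\right) = 378$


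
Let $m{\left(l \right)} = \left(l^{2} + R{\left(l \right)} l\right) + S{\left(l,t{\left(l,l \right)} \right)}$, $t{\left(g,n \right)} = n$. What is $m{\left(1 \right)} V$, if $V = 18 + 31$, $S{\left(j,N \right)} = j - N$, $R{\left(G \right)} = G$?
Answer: $98$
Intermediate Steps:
$V = 49$
$m{\left(l \right)} = 2 l^{2}$ ($m{\left(l \right)} = \left(l^{2} + l l\right) + \left(l - l\right) = \left(l^{2} + l^{2}\right) + 0 = 2 l^{2} + 0 = 2 l^{2}$)
$m{\left(1 \right)} V = 2 \cdot 1^{2} \cdot 49 = 2 \cdot 1 \cdot 49 = 2 \cdot 49 = 98$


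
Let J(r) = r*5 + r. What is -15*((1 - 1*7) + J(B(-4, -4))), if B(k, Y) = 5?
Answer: -360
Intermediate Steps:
J(r) = 6*r (J(r) = 5*r + r = 6*r)
-15*((1 - 1*7) + J(B(-4, -4))) = -15*((1 - 1*7) + 6*5) = -15*((1 - 7) + 30) = -15*(-6 + 30) = -15*24 = -360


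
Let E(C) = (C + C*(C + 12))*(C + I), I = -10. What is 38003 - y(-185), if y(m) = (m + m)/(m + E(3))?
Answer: 19799193/521 ≈ 38002.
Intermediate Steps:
E(C) = (-10 + C)*(C + C*(12 + C)) (E(C) = (C + C*(C + 12))*(C - 10) = (C + C*(12 + C))*(-10 + C) = (-10 + C)*(C + C*(12 + C)))
y(m) = 2*m/(-336 + m) (y(m) = (m + m)/(m + 3*(-130 + 3² + 3*3)) = (2*m)/(m + 3*(-130 + 9 + 9)) = (2*m)/(m + 3*(-112)) = (2*m)/(m - 336) = (2*m)/(-336 + m) = 2*m/(-336 + m))
38003 - y(-185) = 38003 - 2*(-185)/(-336 - 185) = 38003 - 2*(-185)/(-521) = 38003 - 2*(-185)*(-1)/521 = 38003 - 1*370/521 = 38003 - 370/521 = 19799193/521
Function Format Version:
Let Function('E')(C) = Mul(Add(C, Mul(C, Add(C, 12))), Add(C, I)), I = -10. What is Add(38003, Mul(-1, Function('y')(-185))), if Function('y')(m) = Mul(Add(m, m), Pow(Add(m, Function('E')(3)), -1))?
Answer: Rational(19799193, 521) ≈ 38002.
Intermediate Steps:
Function('E')(C) = Mul(Add(-10, C), Add(C, Mul(C, Add(12, C)))) (Function('E')(C) = Mul(Add(C, Mul(C, Add(C, 12))), Add(C, -10)) = Mul(Add(C, Mul(C, Add(12, C))), Add(-10, C)) = Mul(Add(-10, C), Add(C, Mul(C, Add(12, C)))))
Function('y')(m) = Mul(2, m, Pow(Add(-336, m), -1)) (Function('y')(m) = Mul(Add(m, m), Pow(Add(m, Mul(3, Add(-130, Pow(3, 2), Mul(3, 3)))), -1)) = Mul(Mul(2, m), Pow(Add(m, Mul(3, Add(-130, 9, 9))), -1)) = Mul(Mul(2, m), Pow(Add(m, Mul(3, -112)), -1)) = Mul(Mul(2, m), Pow(Add(m, -336), -1)) = Mul(Mul(2, m), Pow(Add(-336, m), -1)) = Mul(2, m, Pow(Add(-336, m), -1)))
Add(38003, Mul(-1, Function('y')(-185))) = Add(38003, Mul(-1, Mul(2, -185, Pow(Add(-336, -185), -1)))) = Add(38003, Mul(-1, Mul(2, -185, Pow(-521, -1)))) = Add(38003, Mul(-1, Mul(2, -185, Rational(-1, 521)))) = Add(38003, Mul(-1, Rational(370, 521))) = Add(38003, Rational(-370, 521)) = Rational(19799193, 521)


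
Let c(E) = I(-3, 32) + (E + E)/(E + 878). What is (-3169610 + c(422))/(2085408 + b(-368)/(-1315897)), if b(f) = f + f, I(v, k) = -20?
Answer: -1355544369981483/891859192806400 ≈ -1.5199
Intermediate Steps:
b(f) = 2*f
c(E) = -20 + 2*E/(878 + E) (c(E) = -20 + (E + E)/(E + 878) = -20 + (2*E)/(878 + E) = -20 + 2*E/(878 + E))
(-3169610 + c(422))/(2085408 + b(-368)/(-1315897)) = (-3169610 + 2*(-8780 - 9*422)/(878 + 422))/(2085408 + (2*(-368))/(-1315897)) = (-3169610 + 2*(-8780 - 3798)/1300)/(2085408 - 736*(-1/1315897)) = (-3169610 + 2*(1/1300)*(-12578))/(2085408 + 736/1315897) = (-3169610 - 6289/325)/(2744182131712/1315897) = -1030129539/325*1315897/2744182131712 = -1355544369981483/891859192806400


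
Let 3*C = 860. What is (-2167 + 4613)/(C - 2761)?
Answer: -7338/7423 ≈ -0.98855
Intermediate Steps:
C = 860/3 (C = (⅓)*860 = 860/3 ≈ 286.67)
(-2167 + 4613)/(C - 2761) = (-2167 + 4613)/(860/3 - 2761) = 2446/(-7423/3) = 2446*(-3/7423) = -7338/7423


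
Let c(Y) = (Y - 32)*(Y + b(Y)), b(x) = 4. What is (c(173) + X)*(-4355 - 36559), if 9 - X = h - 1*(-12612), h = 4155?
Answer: -335453886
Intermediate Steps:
X = -16758 (X = 9 - (4155 - 1*(-12612)) = 9 - (4155 + 12612) = 9 - 1*16767 = 9 - 16767 = -16758)
c(Y) = (-32 + Y)*(4 + Y) (c(Y) = (Y - 32)*(Y + 4) = (-32 + Y)*(4 + Y))
(c(173) + X)*(-4355 - 36559) = ((-128 + 173² - 28*173) - 16758)*(-4355 - 36559) = ((-128 + 29929 - 4844) - 16758)*(-40914) = (24957 - 16758)*(-40914) = 8199*(-40914) = -335453886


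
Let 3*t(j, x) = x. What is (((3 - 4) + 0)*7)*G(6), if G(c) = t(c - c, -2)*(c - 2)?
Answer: 56/3 ≈ 18.667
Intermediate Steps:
t(j, x) = x/3
G(c) = 4/3 - 2*c/3 (G(c) = ((1/3)*(-2))*(c - 2) = -2*(-2 + c)/3 = 4/3 - 2*c/3)
(((3 - 4) + 0)*7)*G(6) = (((3 - 4) + 0)*7)*(4/3 - 2/3*6) = ((-1 + 0)*7)*(4/3 - 4) = -1*7*(-8/3) = -7*(-8/3) = 56/3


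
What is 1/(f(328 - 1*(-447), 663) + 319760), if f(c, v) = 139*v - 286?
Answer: 1/411631 ≈ 2.4294e-6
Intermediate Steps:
f(c, v) = -286 + 139*v
1/(f(328 - 1*(-447), 663) + 319760) = 1/((-286 + 139*663) + 319760) = 1/((-286 + 92157) + 319760) = 1/(91871 + 319760) = 1/411631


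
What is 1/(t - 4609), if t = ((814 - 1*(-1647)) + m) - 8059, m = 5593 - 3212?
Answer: -1/7826 ≈ -0.00012778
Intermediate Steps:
m = 2381
t = -3217 (t = ((814 - 1*(-1647)) + 2381) - 8059 = ((814 + 1647) + 2381) - 8059 = (2461 + 2381) - 8059 = 4842 - 8059 = -3217)
1/(t - 4609) = 1/(-3217 - 4609) = 1/(-7826) = -1/7826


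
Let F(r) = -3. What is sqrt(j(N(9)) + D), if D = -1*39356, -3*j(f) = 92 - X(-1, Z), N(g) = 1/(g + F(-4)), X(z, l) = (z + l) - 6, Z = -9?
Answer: 4*I*sqrt(2462) ≈ 198.47*I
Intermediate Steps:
X(z, l) = -6 + l + z (X(z, l) = (l + z) - 6 = -6 + l + z)
N(g) = 1/(-3 + g) (N(g) = 1/(g - 3) = 1/(-3 + g))
j(f) = -36 (j(f) = -(92 - (-6 - 9 - 1))/3 = -(92 - 1*(-16))/3 = -(92 + 16)/3 = -1/3*108 = -36)
D = -39356
sqrt(j(N(9)) + D) = sqrt(-36 - 39356) = sqrt(-39392) = 4*I*sqrt(2462)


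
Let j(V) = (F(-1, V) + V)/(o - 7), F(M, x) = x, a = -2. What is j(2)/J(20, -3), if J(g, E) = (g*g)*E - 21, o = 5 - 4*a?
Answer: -2/3663 ≈ -0.00054600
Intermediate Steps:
o = 13 (o = 5 - 4*(-2) = 5 + 8 = 13)
J(g, E) = -21 + E*g**2 (J(g, E) = g**2*E - 21 = E*g**2 - 21 = -21 + E*g**2)
j(V) = V/3 (j(V) = (V + V)/(13 - 7) = (2*V)/6 = (2*V)*(1/6) = V/3)
j(2)/J(20, -3) = ((1/3)*2)/(-21 - 3*20**2) = 2/(3*(-21 - 3*400)) = 2/(3*(-21 - 1200)) = (2/3)/(-1221) = (2/3)*(-1/1221) = -2/3663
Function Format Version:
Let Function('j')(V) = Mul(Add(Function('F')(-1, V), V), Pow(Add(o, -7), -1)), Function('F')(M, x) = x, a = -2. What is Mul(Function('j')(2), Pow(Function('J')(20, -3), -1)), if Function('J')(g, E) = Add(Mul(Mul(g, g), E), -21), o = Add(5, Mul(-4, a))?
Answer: Rational(-2, 3663) ≈ -0.00054600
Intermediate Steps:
o = 13 (o = Add(5, Mul(-4, -2)) = Add(5, 8) = 13)
Function('J')(g, E) = Add(-21, Mul(E, Pow(g, 2))) (Function('J')(g, E) = Add(Mul(Pow(g, 2), E), -21) = Add(Mul(E, Pow(g, 2)), -21) = Add(-21, Mul(E, Pow(g, 2))))
Function('j')(V) = Mul(Rational(1, 3), V) (Function('j')(V) = Mul(Add(V, V), Pow(Add(13, -7), -1)) = Mul(Mul(2, V), Pow(6, -1)) = Mul(Mul(2, V), Rational(1, 6)) = Mul(Rational(1, 3), V))
Mul(Function('j')(2), Pow(Function('J')(20, -3), -1)) = Mul(Mul(Rational(1, 3), 2), Pow(Add(-21, Mul(-3, Pow(20, 2))), -1)) = Mul(Rational(2, 3), Pow(Add(-21, Mul(-3, 400)), -1)) = Mul(Rational(2, 3), Pow(Add(-21, -1200), -1)) = Mul(Rational(2, 3), Pow(-1221, -1)) = Mul(Rational(2, 3), Rational(-1, 1221)) = Rational(-2, 3663)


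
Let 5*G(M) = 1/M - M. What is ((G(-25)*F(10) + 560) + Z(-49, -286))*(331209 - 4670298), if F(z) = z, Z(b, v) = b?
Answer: -60847045047/25 ≈ -2.4339e+9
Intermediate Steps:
G(M) = -M/5 + 1/(5*M) (G(M) = (1/M - M)/5 = -M/5 + 1/(5*M))
((G(-25)*F(10) + 560) + Z(-49, -286))*(331209 - 4670298) = ((((⅕)*(1 - 1*(-25)²)/(-25))*10 + 560) - 49)*(331209 - 4670298) = ((((⅕)*(-1/25)*(1 - 1*625))*10 + 560) - 49)*(-4339089) = ((((⅕)*(-1/25)*(1 - 625))*10 + 560) - 49)*(-4339089) = ((((⅕)*(-1/25)*(-624))*10 + 560) - 49)*(-4339089) = (((624/125)*10 + 560) - 49)*(-4339089) = ((1248/25 + 560) - 49)*(-4339089) = (15248/25 - 49)*(-4339089) = (14023/25)*(-4339089) = -60847045047/25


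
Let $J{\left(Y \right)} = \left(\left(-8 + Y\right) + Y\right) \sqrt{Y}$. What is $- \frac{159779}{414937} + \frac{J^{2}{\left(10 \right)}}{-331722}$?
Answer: $- \frac{2977762151}{7646873973} \approx -0.38941$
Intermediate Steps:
$J{\left(Y \right)} = \sqrt{Y} \left(-8 + 2 Y\right)$ ($J{\left(Y \right)} = \left(-8 + 2 Y\right) \sqrt{Y} = \sqrt{Y} \left(-8 + 2 Y\right)$)
$- \frac{159779}{414937} + \frac{J^{2}{\left(10 \right)}}{-331722} = - \frac{159779}{414937} + \frac{\left(2 \sqrt{10} \left(-4 + 10\right)\right)^{2}}{-331722} = \left(-159779\right) \frac{1}{414937} + \left(2 \sqrt{10} \cdot 6\right)^{2} \left(- \frac{1}{331722}\right) = - \frac{159779}{414937} + \left(12 \sqrt{10}\right)^{2} \left(- \frac{1}{331722}\right) = - \frac{159779}{414937} + 1440 \left(- \frac{1}{331722}\right) = - \frac{159779}{414937} - \frac{80}{18429} = - \frac{2977762151}{7646873973}$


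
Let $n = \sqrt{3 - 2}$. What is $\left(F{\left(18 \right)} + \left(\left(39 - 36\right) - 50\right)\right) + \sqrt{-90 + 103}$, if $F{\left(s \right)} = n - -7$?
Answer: $-39 + \sqrt{13} \approx -35.394$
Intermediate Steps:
$n = 1$ ($n = \sqrt{1} = 1$)
$F{\left(s \right)} = 8$ ($F{\left(s \right)} = 1 - -7 = 1 + 7 = 8$)
$\left(F{\left(18 \right)} + \left(\left(39 - 36\right) - 50\right)\right) + \sqrt{-90 + 103} = \left(8 + \left(\left(39 - 36\right) - 50\right)\right) + \sqrt{-90 + 103} = \left(8 + \left(3 - 50\right)\right) + \sqrt{13} = \left(8 - 47\right) + \sqrt{13} = -39 + \sqrt{13}$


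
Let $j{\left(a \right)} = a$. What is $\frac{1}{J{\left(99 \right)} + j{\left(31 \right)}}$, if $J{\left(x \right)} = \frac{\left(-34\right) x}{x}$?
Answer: $- \frac{1}{3} \approx -0.33333$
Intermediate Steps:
$J{\left(x \right)} = -34$
$\frac{1}{J{\left(99 \right)} + j{\left(31 \right)}} = \frac{1}{-34 + 31} = \frac{1}{-3} = - \frac{1}{3}$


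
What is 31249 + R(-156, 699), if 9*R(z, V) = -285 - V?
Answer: 93419/3 ≈ 31140.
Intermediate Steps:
R(z, V) = -95/3 - V/9 (R(z, V) = (-285 - V)/9 = -95/3 - V/9)
31249 + R(-156, 699) = 31249 + (-95/3 - ⅑*699) = 31249 + (-95/3 - 233/3) = 31249 - 328/3 = 93419/3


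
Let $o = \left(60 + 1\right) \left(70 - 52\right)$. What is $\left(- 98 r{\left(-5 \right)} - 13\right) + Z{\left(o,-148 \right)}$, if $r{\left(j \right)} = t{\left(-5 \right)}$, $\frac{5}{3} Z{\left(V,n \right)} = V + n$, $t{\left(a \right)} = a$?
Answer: $1047$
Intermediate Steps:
$o = 1098$ ($o = 61 \cdot 18 = 1098$)
$Z{\left(V,n \right)} = \frac{3 V}{5} + \frac{3 n}{5}$ ($Z{\left(V,n \right)} = \frac{3 \left(V + n\right)}{5} = \frac{3 V}{5} + \frac{3 n}{5}$)
$r{\left(j \right)} = -5$
$\left(- 98 r{\left(-5 \right)} - 13\right) + Z{\left(o,-148 \right)} = \left(\left(-98\right) \left(-5\right) - 13\right) + \left(\frac{3}{5} \cdot 1098 + \frac{3}{5} \left(-148\right)\right) = \left(490 - 13\right) + \left(\frac{3294}{5} - \frac{444}{5}\right) = 477 + 570 = 1047$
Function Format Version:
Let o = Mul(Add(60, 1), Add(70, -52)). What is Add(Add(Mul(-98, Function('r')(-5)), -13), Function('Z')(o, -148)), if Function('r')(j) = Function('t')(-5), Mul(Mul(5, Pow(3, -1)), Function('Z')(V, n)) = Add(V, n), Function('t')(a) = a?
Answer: 1047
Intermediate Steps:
o = 1098 (o = Mul(61, 18) = 1098)
Function('Z')(V, n) = Add(Mul(Rational(3, 5), V), Mul(Rational(3, 5), n)) (Function('Z')(V, n) = Mul(Rational(3, 5), Add(V, n)) = Add(Mul(Rational(3, 5), V), Mul(Rational(3, 5), n)))
Function('r')(j) = -5
Add(Add(Mul(-98, Function('r')(-5)), -13), Function('Z')(o, -148)) = Add(Add(Mul(-98, -5), -13), Add(Mul(Rational(3, 5), 1098), Mul(Rational(3, 5), -148))) = Add(Add(490, -13), Add(Rational(3294, 5), Rational(-444, 5))) = Add(477, 570) = 1047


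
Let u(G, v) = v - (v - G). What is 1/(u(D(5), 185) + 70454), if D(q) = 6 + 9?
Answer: 1/70469 ≈ 1.4191e-5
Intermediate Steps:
D(q) = 15
u(G, v) = G (u(G, v) = v + (G - v) = G)
1/(u(D(5), 185) + 70454) = 1/(15 + 70454) = 1/70469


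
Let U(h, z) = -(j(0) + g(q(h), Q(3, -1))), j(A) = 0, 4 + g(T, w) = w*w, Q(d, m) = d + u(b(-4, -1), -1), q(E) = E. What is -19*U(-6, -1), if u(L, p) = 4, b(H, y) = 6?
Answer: 855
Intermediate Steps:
Q(d, m) = 4 + d (Q(d, m) = d + 4 = 4 + d)
g(T, w) = -4 + w**2 (g(T, w) = -4 + w*w = -4 + w**2)
U(h, z) = -45 (U(h, z) = -(0 + (-4 + (4 + 3)**2)) = -(0 + (-4 + 7**2)) = -(0 + (-4 + 49)) = -(0 + 45) = -1*45 = -45)
-19*U(-6, -1) = -19*(-45) = 855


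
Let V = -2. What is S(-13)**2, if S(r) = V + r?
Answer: 225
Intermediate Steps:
S(r) = -2 + r
S(-13)**2 = (-2 - 13)**2 = (-15)**2 = 225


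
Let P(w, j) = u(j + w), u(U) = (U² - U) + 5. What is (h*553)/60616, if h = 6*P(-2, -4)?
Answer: 77973/30308 ≈ 2.5727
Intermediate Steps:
u(U) = 5 + U² - U
P(w, j) = 5 + (j + w)² - j - w (P(w, j) = 5 + (j + w)² - (j + w) = 5 + (j + w)² + (-j - w) = 5 + (j + w)² - j - w)
h = 282 (h = 6*(5 + (-4 - 2)² - 1*(-4) - 1*(-2)) = 6*(5 + (-6)² + 4 + 2) = 6*(5 + 36 + 4 + 2) = 6*47 = 282)
(h*553)/60616 = (282*553)/60616 = 155946*(1/60616) = 77973/30308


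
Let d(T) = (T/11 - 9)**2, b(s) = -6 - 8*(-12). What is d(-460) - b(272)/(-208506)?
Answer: 10859029046/4204871 ≈ 2582.5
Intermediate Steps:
b(s) = 90 (b(s) = -6 + 96 = 90)
d(T) = (-9 + T/11)**2 (d(T) = (T*(1/11) - 9)**2 = (T/11 - 9)**2 = (-9 + T/11)**2)
d(-460) - b(272)/(-208506) = (-99 - 460)**2/121 - 90/(-208506) = (1/121)*(-559)**2 - 90*(-1)/208506 = (1/121)*312481 - 1*(-15/34751) = 312481/121 + 15/34751 = 10859029046/4204871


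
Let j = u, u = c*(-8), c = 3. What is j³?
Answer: -13824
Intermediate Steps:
u = -24 (u = 3*(-8) = -24)
j = -24
j³ = (-24)³ = -13824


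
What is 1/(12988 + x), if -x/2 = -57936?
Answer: 1/128860 ≈ 7.7604e-6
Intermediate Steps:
x = 115872 (x = -2*(-57936) = 115872)
1/(12988 + x) = 1/(12988 + 115872) = 1/128860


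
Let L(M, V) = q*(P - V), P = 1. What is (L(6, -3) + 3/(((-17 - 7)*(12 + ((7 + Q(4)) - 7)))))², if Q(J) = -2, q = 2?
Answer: 408321/6400 ≈ 63.800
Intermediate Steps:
L(M, V) = 2 - 2*V (L(M, V) = 2*(1 - V) = 2 - 2*V)
(L(6, -3) + 3/(((-17 - 7)*(12 + ((7 + Q(4)) - 7)))))² = ((2 - 2*(-3)) + 3/(((-17 - 7)*(12 + ((7 - 2) - 7)))))² = ((2 + 6) + 3/((-24*(12 + (5 - 7)))))² = (8 + 3/((-24*(12 - 2))))² = (8 + 3/((-24*10)))² = (8 + 3/(-240))² = (8 + 3*(-1/240))² = (8 - 1/80)² = (639/80)² = 408321/6400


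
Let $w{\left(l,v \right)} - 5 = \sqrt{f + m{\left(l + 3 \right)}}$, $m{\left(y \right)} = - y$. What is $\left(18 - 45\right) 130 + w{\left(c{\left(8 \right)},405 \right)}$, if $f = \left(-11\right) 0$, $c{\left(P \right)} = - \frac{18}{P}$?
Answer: $-3505 + \frac{i \sqrt{3}}{2} \approx -3505.0 + 0.86602 i$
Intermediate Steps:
$f = 0$
$w{\left(l,v \right)} = 5 + \sqrt{-3 - l}$ ($w{\left(l,v \right)} = 5 + \sqrt{0 - \left(l + 3\right)} = 5 + \sqrt{0 - \left(3 + l\right)} = 5 + \sqrt{-3 - l}$)
$\left(18 - 45\right) 130 + w{\left(c{\left(8 \right)},405 \right)} = \left(18 - 45\right) 130 + \left(5 + \sqrt{-3 - - \frac{18}{8}}\right) = \left(-27\right) 130 + \left(5 + \sqrt{-3 - \left(-18\right) \frac{1}{8}}\right) = -3510 + \left(5 + \sqrt{-3 - - \frac{9}{4}}\right) = -3510 + \left(5 + \sqrt{-3 + \frac{9}{4}}\right) = -3510 + \left(5 + \sqrt{- \frac{3}{4}}\right) = -3510 + \left(5 + \frac{i \sqrt{3}}{2}\right) = -3505 + \frac{i \sqrt{3}}{2}$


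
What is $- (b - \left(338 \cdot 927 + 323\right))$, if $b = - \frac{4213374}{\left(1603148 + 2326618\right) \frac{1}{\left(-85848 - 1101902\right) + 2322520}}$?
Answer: $\frac{1002296265019}{654961} \approx 1.5303 \cdot 10^{6}$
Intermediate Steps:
$b = - \frac{796868402330}{654961}$ ($b = - \frac{4213374}{3929766 \frac{1}{-1187750 + 2322520}} = - \frac{4213374}{3929766 \cdot \frac{1}{1134770}} = - \frac{4213374}{\frac{1964883}{567385}} = \left(-4213374\right) \frac{567385}{1964883} = - \frac{796868402330}{654961} \approx -1.2167 \cdot 10^{6}$)
$- (b - \left(338 \cdot 927 + 323\right)) = - (- \frac{796868402330}{654961} - \left(338 \cdot 927 + 323\right)) = - (- \frac{796868402330}{654961} - \left(313326 + 323\right)) = - (- \frac{796868402330}{654961} - 313649) = \left(-1\right) \left(- \frac{1002296265019}{654961}\right) = \frac{1002296265019}{654961}$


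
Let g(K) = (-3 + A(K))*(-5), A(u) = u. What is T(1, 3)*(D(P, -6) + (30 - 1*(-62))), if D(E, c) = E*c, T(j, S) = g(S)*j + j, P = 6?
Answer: 56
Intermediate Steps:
g(K) = 15 - 5*K (g(K) = (-3 + K)*(-5) = 15 - 5*K)
T(j, S) = j + j*(15 - 5*S) (T(j, S) = (15 - 5*S)*j + j = j*(15 - 5*S) + j = j + j*(15 - 5*S))
T(1, 3)*(D(P, -6) + (30 - 1*(-62))) = (1*(16 - 5*3))*(6*(-6) + (30 - 1*(-62))) = (1*(16 - 15))*(-36 + (30 + 62)) = (1*1)*(-36 + 92) = 1*56 = 56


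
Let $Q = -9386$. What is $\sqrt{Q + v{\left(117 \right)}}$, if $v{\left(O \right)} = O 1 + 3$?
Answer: $i \sqrt{9266} \approx 96.26 i$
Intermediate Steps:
$v{\left(O \right)} = 3 + O$ ($v{\left(O \right)} = O + 3 = 3 + O$)
$\sqrt{Q + v{\left(117 \right)}} = \sqrt{-9386 + \left(3 + 117\right)} = \sqrt{-9386 + 120} = \sqrt{-9266} = i \sqrt{9266}$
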